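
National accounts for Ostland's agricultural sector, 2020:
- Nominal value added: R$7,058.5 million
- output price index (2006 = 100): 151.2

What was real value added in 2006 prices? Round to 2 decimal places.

Real value added = Nominal / (output price index/100) = 7058.5 / 1.512 = 4668.32.

R$4,668.32 million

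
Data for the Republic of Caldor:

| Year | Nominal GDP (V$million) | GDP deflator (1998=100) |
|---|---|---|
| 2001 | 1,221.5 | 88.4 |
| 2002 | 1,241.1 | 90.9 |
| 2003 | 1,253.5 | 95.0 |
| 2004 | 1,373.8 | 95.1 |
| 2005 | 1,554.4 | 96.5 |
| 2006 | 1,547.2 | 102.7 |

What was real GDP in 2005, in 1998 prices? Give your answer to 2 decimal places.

Real GDP 2005 = 1554.4 / 0.965 = 1610.78.

V$1,610.78 million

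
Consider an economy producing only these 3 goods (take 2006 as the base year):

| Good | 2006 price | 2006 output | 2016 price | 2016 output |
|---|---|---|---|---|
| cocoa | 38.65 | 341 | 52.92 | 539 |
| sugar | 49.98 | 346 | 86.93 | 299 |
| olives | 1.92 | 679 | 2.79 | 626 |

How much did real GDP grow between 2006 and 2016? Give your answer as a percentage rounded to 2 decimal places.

16.37%

Real GDP 2006 = Nominal GDP 2006 = 38.65·341 + 49.98·346 + 1.92·679 = 31776.41.
Real GDP 2016 (at 2006 prices) = 38.65·539 + 49.98·299 + 1.92·626 = 36978.29.
Real growth = 36978.29/31776.41 − 1 = 0.1637.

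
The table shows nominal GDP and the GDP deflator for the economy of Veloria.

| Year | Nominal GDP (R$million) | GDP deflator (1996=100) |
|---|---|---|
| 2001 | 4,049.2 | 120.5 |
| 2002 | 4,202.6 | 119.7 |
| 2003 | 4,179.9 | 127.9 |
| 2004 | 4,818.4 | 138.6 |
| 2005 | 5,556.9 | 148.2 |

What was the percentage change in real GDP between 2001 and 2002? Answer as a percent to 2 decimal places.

4.48%

Real GDP 2001 = 4049.2/1.205 = 3360.33.
Real GDP 2002 = 4202.6/1.197 = 3510.94.
Change = 3510.94/3360.33 − 1 = 0.0448.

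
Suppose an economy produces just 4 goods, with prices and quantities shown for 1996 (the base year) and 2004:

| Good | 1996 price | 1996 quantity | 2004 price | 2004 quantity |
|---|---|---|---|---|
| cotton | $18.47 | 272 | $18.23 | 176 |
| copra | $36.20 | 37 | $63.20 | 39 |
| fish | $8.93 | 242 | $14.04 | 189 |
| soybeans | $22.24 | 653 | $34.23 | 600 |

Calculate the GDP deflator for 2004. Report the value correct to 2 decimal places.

Nominal GDP 2004 = 18.23·176 + 63.20·39 + 14.04·189 + 34.23·600 = 28864.84.
Real GDP 2004 (at 1996 prices) = 18.47·176 + 36.20·39 + 8.93·189 + 22.24·600 = 19694.29.
Deflator = Nominal/Real × 100 = 28864.84/19694.29 × 100 = 146.565.

146.56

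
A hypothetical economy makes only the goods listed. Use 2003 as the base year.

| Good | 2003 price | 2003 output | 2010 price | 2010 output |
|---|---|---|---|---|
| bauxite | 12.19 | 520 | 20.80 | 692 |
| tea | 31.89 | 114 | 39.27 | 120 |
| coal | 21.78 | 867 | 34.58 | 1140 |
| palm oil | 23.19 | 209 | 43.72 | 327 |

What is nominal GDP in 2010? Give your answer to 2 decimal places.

Nominal GDP 2010 = Σ (p_2010 × q_2010) = 20.80·692 + 39.27·120 + 34.58·1140 + 43.72·327 = 72823.64.

72823.64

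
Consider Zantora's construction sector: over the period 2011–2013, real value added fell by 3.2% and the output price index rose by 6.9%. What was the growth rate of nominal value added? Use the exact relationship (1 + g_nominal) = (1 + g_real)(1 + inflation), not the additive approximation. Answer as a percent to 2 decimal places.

3.48%

(1 + g_nom) = (1 + g_real)(1 + π) = 0.9680 × 1.0690 = 1.03479.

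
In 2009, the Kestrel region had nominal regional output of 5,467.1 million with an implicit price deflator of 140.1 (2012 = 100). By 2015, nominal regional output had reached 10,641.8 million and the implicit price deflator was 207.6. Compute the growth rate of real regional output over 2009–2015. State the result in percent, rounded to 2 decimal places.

Real regional output 2009 = 5467.1 / 1.401 = 3902.28.
Real regional output 2015 = 10641.8 / 2.076 = 5126.11.
Real growth = 5126.11 / 3902.28 − 1 = 0.3136.

31.36%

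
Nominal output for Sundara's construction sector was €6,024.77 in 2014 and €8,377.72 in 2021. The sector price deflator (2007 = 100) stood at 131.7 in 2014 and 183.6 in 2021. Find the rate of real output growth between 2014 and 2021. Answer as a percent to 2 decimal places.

Real output 2014 = 6024.77 / 1.317 = 4574.62.
Real output 2021 = 8377.72 / 1.836 = 4563.03.
Real growth = 4563.03 / 4574.62 − 1 = -0.0025.

-0.25%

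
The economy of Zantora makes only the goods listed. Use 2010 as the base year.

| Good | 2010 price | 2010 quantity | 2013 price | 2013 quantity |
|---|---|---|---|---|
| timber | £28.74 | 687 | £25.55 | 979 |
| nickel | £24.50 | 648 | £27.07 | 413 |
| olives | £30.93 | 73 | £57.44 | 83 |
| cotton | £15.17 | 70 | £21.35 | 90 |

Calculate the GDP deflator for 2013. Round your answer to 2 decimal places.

101.65

Nominal GDP 2013 = 25.55·979 + 27.07·413 + 57.44·83 + 21.35·90 = 42882.38.
Real GDP 2013 (at 2010 prices) = 28.74·979 + 24.50·413 + 30.93·83 + 15.17·90 = 42187.45.
Deflator = Nominal/Real × 100 = 42882.38/42187.45 × 100 = 101.647.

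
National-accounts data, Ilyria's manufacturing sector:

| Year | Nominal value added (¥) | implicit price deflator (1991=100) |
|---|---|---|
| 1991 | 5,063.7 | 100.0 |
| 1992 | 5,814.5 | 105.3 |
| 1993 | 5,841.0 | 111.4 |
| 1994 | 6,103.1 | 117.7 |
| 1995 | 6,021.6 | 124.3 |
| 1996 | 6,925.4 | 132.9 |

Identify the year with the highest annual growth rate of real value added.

1992

1992: real = 5814.5/1.053 = 5521.84; growth vs 1991 (5063.70) = 9.05%.
1993: real = 5841.0/1.114 = 5243.27; growth vs 1992 (5521.84) = -5.04%.
1994: real = 6103.1/1.177 = 5185.30; growth vs 1993 (5243.27) = -1.11%.
1995: real = 6021.6/1.243 = 4844.41; growth vs 1994 (5185.30) = -6.57%.
1996: real = 6925.4/1.329 = 5210.99; growth vs 1995 (4844.41) = 7.57%.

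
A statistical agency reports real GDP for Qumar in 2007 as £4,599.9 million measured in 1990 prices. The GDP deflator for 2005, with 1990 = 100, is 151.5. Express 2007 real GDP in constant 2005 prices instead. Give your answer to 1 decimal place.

£6,968.8 million

Real GDP in 2005 prices = Real GDP in 1990 prices × (P_2005/P_1990) = 4599.9 × 1.515 = 6968.85.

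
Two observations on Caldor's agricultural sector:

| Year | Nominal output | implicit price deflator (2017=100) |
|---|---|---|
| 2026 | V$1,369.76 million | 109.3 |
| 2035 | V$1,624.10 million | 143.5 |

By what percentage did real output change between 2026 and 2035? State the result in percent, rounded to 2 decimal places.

-9.69%

Real output 2026 = 1369.76 / 1.093 = 1253.21.
Real output 2035 = 1624.10 / 1.435 = 1131.78.
Real growth = 1131.78 / 1253.21 − 1 = -0.0969.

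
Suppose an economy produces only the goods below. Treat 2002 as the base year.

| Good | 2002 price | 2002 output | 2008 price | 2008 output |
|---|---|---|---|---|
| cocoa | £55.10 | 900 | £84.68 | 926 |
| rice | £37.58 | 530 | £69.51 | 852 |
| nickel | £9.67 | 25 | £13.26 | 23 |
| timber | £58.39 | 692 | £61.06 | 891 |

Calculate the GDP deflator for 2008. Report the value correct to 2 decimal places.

Nominal GDP 2008 = 84.68·926 + 69.51·852 + 13.26·23 + 61.06·891 = 192345.64.
Real GDP 2008 (at 2002 prices) = 55.10·926 + 37.58·852 + 9.67·23 + 58.39·891 = 135288.66.
Deflator = Nominal/Real × 100 = 192345.64/135288.66 × 100 = 142.174.

142.17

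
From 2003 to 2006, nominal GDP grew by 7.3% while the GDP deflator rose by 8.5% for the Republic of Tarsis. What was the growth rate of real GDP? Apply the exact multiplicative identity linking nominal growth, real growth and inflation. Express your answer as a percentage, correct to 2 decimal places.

(1 + g_nom) = (1 + g_real)(1 + π), so g_real = 1.0730 / 1.0850 − 1 = -0.01106.

-1.11%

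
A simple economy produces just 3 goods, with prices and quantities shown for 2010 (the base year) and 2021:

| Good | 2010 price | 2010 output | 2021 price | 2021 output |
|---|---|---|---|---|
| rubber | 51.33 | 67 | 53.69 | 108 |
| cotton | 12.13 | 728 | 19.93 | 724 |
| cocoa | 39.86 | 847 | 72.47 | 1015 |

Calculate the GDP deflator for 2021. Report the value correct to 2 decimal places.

171.19

Nominal GDP 2021 = 53.69·108 + 19.93·724 + 72.47·1015 = 93784.89.
Real GDP 2021 (at 2010 prices) = 51.33·108 + 12.13·724 + 39.86·1015 = 54783.66.
Deflator = Nominal/Real × 100 = 93784.89/54783.66 × 100 = 171.191.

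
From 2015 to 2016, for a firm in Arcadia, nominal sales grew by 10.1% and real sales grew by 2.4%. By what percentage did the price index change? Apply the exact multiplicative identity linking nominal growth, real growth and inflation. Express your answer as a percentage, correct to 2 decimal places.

(1 + g_nom) = (1 + g_real)(1 + π), so π = 1.1010 / 1.0240 − 1 = 0.07520.

7.52%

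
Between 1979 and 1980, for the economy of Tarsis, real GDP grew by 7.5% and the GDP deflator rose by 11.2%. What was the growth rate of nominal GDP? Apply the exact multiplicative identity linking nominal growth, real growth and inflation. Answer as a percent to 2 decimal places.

(1 + g_nom) = (1 + g_real)(1 + π) = 1.0750 × 1.1120 = 1.19540.

19.54%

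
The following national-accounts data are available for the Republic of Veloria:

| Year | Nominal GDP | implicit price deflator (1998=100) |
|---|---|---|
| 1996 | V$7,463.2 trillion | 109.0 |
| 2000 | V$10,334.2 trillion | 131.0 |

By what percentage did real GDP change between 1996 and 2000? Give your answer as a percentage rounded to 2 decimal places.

15.21%

Real GDP 1996 = 7463.2 / 1.090 = 6846.97.
Real GDP 2000 = 10334.2 / 1.310 = 7888.70.
Real growth = 7888.70 / 6846.97 − 1 = 0.1521.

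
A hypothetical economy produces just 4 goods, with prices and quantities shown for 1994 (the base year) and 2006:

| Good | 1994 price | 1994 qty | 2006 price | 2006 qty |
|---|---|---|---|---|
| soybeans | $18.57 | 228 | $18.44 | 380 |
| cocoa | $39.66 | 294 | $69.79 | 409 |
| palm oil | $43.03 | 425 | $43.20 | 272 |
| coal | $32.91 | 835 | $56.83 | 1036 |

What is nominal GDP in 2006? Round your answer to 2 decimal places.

$106177.59

Nominal GDP 2006 = Σ (p_2006 × q_2006) = 18.44·380 + 69.79·409 + 43.20·272 + 56.83·1036 = 106177.59.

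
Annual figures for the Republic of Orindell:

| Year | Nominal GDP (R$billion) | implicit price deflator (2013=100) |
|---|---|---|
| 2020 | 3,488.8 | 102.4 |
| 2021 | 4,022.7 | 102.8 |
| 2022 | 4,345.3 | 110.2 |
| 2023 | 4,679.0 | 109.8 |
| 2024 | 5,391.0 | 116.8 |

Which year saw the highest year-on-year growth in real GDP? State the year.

2021

2021: real = 4022.7/1.028 = 3913.13; growth vs 2020 (3407.03) = 14.85%.
2022: real = 4345.3/1.102 = 3943.10; growth vs 2021 (3913.13) = 0.77%.
2023: real = 4679.0/1.098 = 4261.38; growth vs 2022 (3943.10) = 8.07%.
2024: real = 5391.0/1.168 = 4615.58; growth vs 2023 (4261.38) = 8.31%.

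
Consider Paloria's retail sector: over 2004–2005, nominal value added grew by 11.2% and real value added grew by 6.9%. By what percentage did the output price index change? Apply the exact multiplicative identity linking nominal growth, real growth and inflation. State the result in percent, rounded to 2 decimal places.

(1 + g_nom) = (1 + g_real)(1 + π), so π = 1.1120 / 1.0690 − 1 = 0.04022.

4.02%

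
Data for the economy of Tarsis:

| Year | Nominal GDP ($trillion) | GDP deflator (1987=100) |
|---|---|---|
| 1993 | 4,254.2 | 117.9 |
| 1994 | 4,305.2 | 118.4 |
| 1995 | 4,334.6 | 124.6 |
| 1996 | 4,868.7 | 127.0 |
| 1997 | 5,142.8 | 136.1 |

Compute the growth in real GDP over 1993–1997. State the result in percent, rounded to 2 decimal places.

4.72%

Real GDP 1993 = 4254.2/1.179 = 3608.31.
Real GDP 1997 = 5142.8/1.361 = 3778.69.
Change = 3778.69/3608.31 − 1 = 0.0472.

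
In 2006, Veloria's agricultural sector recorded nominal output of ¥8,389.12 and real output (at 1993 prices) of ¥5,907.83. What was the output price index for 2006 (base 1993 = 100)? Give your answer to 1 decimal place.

output price index = (Nominal / Real) × 100 = 8389.12 / 5907.83 × 100 = 142.00.

142.0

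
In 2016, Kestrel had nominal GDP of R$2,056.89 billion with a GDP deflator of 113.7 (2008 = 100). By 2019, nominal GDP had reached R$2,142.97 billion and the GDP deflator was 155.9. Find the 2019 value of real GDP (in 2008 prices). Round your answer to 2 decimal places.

Real GDP = Nominal / (GDP deflator/100) = 2142.97 / 1.559 = 1374.58.

R$1,374.58 billion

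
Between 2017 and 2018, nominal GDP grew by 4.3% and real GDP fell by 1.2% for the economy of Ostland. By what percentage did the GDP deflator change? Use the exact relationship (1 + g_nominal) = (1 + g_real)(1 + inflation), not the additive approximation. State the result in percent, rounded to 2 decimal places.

5.57%

(1 + g_nom) = (1 + g_real)(1 + π), so π = 1.0430 / 0.9880 − 1 = 0.05567.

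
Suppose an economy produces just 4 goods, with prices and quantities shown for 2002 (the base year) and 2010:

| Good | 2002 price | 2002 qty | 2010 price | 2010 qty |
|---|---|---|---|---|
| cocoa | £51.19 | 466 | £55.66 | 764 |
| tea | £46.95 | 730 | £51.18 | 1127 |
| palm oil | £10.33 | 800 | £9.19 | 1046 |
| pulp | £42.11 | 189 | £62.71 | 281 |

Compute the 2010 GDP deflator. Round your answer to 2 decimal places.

Nominal GDP 2010 = 55.66·764 + 51.18·1127 + 9.19·1046 + 62.71·281 = 127438.35.
Real GDP 2010 (at 2002 prices) = 51.19·764 + 46.95·1127 + 10.33·1046 + 42.11·281 = 114659.90.
Deflator = Nominal/Real × 100 = 127438.35/114659.90 × 100 = 111.145.

111.14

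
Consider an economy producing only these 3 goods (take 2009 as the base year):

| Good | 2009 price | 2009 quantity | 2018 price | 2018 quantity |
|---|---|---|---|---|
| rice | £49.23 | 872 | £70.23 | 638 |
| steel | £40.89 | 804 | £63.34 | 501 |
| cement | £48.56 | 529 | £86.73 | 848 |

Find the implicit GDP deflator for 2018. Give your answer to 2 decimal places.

161.26

Nominal GDP 2018 = 70.23·638 + 63.34·501 + 86.73·848 = 150087.12.
Real GDP 2018 (at 2009 prices) = 49.23·638 + 40.89·501 + 48.56·848 = 93073.51.
Deflator = Nominal/Real × 100 = 150087.12/93073.51 × 100 = 161.257.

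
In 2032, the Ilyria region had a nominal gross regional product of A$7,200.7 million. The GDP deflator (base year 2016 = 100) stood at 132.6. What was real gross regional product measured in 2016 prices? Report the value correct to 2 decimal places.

A$5,430.39 million

Real gross regional product = Nominal / (GDP deflator/100) = 7200.7 / 1.326 = 5430.39.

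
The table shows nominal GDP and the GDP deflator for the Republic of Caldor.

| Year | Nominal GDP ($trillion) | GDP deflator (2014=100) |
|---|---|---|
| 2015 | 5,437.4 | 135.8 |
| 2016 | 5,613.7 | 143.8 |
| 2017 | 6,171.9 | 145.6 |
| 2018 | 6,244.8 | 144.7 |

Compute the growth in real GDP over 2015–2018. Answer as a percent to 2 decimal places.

7.79%

Real GDP 2015 = 5437.4/1.358 = 4003.98.
Real GDP 2018 = 6244.8/1.447 = 4315.69.
Change = 4315.69/4003.98 − 1 = 0.0779.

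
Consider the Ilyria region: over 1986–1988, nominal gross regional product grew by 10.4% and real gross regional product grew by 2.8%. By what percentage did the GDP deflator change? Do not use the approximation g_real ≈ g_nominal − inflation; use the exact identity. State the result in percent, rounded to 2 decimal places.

(1 + g_nom) = (1 + g_real)(1 + π), so π = 1.1040 / 1.0280 − 1 = 0.07393.

7.39%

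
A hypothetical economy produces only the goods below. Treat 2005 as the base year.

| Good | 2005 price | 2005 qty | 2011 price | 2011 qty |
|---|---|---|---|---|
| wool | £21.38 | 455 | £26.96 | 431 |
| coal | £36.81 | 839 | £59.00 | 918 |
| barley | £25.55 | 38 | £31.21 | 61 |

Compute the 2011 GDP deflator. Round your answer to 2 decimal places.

151.88

Nominal GDP 2011 = 26.96·431 + 59.00·918 + 31.21·61 = 67685.57.
Real GDP 2011 (at 2005 prices) = 21.38·431 + 36.81·918 + 25.55·61 = 44564.91.
Deflator = Nominal/Real × 100 = 67685.57/44564.91 × 100 = 151.881.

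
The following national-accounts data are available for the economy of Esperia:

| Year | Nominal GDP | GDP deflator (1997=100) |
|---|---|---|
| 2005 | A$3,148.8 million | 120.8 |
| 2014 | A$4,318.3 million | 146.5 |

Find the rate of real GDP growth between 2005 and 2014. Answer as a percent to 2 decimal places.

13.08%

Real GDP 2005 = 3148.8 / 1.208 = 2606.62.
Real GDP 2014 = 4318.3 / 1.465 = 2947.65.
Real growth = 2947.65 / 2606.62 − 1 = 0.1308.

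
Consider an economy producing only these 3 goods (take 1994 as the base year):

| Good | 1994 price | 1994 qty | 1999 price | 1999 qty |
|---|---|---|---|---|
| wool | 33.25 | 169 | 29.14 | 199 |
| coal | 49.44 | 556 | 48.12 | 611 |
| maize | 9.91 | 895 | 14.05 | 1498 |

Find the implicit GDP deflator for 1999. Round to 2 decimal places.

Nominal GDP 1999 = 29.14·199 + 48.12·611 + 14.05·1498 = 56247.08.
Real GDP 1999 (at 1994 prices) = 33.25·199 + 49.44·611 + 9.91·1498 = 51669.77.
Deflator = Nominal/Real × 100 = 56247.08/51669.77 × 100 = 108.859.

108.86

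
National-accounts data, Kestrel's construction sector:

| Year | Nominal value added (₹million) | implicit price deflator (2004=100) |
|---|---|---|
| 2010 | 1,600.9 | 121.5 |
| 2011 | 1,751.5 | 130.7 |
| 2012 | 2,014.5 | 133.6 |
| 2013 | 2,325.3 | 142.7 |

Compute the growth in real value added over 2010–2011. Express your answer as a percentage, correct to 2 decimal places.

Real value added 2010 = 1600.9/1.215 = 1317.61.
Real value added 2011 = 1751.5/1.307 = 1340.09.
Change = 1340.09/1317.61 − 1 = 0.0171.

1.71%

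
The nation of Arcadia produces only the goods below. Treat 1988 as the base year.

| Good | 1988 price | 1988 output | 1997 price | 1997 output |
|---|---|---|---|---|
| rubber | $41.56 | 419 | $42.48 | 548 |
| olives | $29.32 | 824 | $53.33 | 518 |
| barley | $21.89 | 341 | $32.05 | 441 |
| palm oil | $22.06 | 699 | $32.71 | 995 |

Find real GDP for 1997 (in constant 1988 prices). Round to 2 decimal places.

Real GDP 1997 = Σ (p_1988 × q_1997) = 41.56·548 + 29.32·518 + 21.89·441 + 22.06·995 = 69565.83.

$69565.83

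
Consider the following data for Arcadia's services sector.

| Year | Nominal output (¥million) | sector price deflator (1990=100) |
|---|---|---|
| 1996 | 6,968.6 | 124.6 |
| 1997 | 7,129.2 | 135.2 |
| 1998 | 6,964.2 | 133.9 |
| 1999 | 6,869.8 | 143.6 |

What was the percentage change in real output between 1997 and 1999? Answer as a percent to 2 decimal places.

-9.28%

Real output 1997 = 7129.2/1.352 = 5273.08.
Real output 1999 = 6869.8/1.436 = 4783.98.
Change = 4783.98/5273.08 − 1 = -0.0928.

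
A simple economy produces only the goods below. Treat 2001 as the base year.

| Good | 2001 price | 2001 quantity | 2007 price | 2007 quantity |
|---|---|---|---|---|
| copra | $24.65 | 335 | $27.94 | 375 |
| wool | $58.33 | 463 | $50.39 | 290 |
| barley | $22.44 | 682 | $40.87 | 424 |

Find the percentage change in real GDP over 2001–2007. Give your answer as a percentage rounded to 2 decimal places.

Real GDP 2001 = Nominal GDP 2001 = 24.65·335 + 58.33·463 + 22.44·682 = 50568.62.
Real GDP 2007 (at 2001 prices) = 24.65·375 + 58.33·290 + 22.44·424 = 35674.01.
Real growth = 35674.01/50568.62 − 1 = -0.2945.

-29.45%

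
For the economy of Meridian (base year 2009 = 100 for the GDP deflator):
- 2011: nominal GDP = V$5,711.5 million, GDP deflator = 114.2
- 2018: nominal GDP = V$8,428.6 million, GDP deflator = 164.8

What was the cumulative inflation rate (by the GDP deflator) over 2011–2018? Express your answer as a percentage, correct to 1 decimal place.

Price-level change = 164.8 / 114.2 − 1 = 0.4431.

44.3%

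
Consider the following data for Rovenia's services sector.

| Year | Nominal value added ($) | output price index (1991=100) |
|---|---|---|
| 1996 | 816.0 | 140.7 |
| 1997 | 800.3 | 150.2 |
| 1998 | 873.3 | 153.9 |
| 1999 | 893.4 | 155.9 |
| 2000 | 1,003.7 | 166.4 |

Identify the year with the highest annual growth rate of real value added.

1998

1997: real = 800.3/1.502 = 532.82; growth vs 1996 (579.96) = -8.13%.
1998: real = 873.3/1.539 = 567.45; growth vs 1997 (532.82) = 6.50%.
1999: real = 893.4/1.559 = 573.06; growth vs 1998 (567.45) = 0.99%.
2000: real = 1003.7/1.664 = 603.19; growth vs 1999 (573.06) = 5.26%.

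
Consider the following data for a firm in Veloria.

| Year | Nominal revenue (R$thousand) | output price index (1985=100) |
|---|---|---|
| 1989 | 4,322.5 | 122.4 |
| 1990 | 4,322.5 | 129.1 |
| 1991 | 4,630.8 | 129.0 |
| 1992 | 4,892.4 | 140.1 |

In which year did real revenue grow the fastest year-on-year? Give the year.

1990: real = 4322.5/1.291 = 3348.18; growth vs 1989 (3531.45) = -5.19%.
1991: real = 4630.8/1.290 = 3589.77; growth vs 1990 (3348.18) = 7.22%.
1992: real = 4892.4/1.401 = 3492.08; growth vs 1991 (3589.77) = -2.72%.

1991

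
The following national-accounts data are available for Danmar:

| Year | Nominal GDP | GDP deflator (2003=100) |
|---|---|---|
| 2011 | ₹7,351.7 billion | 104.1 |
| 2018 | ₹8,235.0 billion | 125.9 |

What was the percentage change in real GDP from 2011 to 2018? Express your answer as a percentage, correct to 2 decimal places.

-7.38%

Deflate each year: 2011 → 7351.7/1.041 = 7062.15; 2018 → 8235.0/1.259 = 6540.91.
So real GDP changed by 6540.91/7062.15 − 1 = -0.0738, i.e. -7.38%.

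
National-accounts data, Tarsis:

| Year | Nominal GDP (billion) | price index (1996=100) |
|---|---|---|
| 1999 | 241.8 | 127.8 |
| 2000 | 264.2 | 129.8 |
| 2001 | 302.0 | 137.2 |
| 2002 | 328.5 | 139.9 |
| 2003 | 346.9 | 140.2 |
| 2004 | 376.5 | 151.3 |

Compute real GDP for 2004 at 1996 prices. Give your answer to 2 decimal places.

Real GDP 2004 = 376.5 / 1.513 = 248.84.

248.84 billion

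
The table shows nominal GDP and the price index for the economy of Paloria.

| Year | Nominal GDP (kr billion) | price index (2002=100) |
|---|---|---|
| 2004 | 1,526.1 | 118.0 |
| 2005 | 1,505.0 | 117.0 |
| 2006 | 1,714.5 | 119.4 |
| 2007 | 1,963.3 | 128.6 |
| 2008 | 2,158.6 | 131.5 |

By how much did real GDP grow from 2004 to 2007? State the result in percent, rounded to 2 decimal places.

Real GDP 2004 = 1526.1/1.180 = 1293.31.
Real GDP 2007 = 1963.3/1.286 = 1526.67.
Change = 1526.67/1293.31 − 1 = 0.1804.

18.04%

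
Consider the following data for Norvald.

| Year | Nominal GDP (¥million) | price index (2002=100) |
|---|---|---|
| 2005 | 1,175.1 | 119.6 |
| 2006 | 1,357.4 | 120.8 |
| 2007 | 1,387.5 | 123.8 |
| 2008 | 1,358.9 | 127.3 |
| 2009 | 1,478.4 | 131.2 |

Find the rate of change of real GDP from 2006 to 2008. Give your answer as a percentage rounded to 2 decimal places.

Real GDP 2006 = 1357.4/1.208 = 1123.68.
Real GDP 2008 = 1358.9/1.273 = 1067.48.
Change = 1067.48/1123.68 − 1 = -0.0500.

-5.00%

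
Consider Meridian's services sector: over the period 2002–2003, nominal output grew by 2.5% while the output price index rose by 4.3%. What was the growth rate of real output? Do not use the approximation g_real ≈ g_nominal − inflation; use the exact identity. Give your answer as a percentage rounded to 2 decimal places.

(1 + g_nom) = (1 + g_real)(1 + π), so g_real = 1.0250 / 1.0430 − 1 = -0.01726.

-1.73%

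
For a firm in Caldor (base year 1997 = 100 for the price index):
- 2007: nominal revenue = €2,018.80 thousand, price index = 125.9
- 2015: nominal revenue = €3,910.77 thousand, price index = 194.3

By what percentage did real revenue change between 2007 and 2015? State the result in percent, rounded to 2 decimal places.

Real revenue 2007 = 2018.80 / 1.259 = 1603.49.
Real revenue 2015 = 3910.77 / 1.943 = 2012.75.
Real growth = 2012.75 / 1603.49 − 1 = 0.2552.

25.52%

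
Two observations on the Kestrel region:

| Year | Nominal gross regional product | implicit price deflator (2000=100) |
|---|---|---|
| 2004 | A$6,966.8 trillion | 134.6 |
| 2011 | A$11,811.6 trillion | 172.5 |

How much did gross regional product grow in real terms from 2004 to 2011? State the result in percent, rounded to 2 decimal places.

Deflate each year: 2004 → 6966.8/1.346 = 5175.93; 2011 → 11811.6/1.725 = 6847.30.
So real gross regional product changed by 6847.30/5175.93 − 1 = 0.3229, i.e. 32.29%.

32.29%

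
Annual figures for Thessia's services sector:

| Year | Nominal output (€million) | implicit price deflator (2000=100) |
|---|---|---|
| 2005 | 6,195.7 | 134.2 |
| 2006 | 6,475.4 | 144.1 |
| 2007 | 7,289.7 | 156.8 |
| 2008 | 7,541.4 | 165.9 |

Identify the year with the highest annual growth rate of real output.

2007

2006: real = 6475.4/1.441 = 4493.68; growth vs 2005 (4616.77) = -2.67%.
2007: real = 7289.7/1.568 = 4649.04; growth vs 2006 (4493.68) = 3.46%.
2008: real = 7541.4/1.659 = 4545.75; growth vs 2007 (4649.04) = -2.22%.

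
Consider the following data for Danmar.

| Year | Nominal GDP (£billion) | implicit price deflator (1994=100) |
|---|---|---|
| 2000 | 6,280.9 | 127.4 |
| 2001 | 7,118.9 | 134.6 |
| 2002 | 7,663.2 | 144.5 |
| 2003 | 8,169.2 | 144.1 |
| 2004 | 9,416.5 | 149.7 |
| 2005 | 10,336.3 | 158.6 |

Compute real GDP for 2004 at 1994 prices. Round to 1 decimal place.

£6,290.2 billion

Real GDP 2004 = 9416.5 / 1.497 = 6290.25.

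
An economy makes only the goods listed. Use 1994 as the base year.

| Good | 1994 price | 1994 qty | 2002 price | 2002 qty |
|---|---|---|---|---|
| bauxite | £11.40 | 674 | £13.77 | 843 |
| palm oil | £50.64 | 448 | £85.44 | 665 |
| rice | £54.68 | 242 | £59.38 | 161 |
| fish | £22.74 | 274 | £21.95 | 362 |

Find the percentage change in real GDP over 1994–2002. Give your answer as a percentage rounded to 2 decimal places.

21.05%

Real GDP 1994 = Nominal GDP 1994 = 11.40·674 + 50.64·448 + 54.68·242 + 22.74·274 = 49833.64.
Real GDP 2002 (at 1994 prices) = 11.40·843 + 50.64·665 + 54.68·161 + 22.74·362 = 60321.16.
Real growth = 60321.16/49833.64 − 1 = 0.2105.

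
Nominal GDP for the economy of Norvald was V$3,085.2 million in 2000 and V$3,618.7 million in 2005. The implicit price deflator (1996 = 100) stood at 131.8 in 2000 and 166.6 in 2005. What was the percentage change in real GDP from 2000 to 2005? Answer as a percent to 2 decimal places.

Deflate each year: 2000 → 3085.2/1.318 = 2340.82; 2005 → 3618.7/1.666 = 2172.09.
So real GDP changed by 2172.09/2340.82 − 1 = -0.0721, i.e. -7.21%.

-7.21%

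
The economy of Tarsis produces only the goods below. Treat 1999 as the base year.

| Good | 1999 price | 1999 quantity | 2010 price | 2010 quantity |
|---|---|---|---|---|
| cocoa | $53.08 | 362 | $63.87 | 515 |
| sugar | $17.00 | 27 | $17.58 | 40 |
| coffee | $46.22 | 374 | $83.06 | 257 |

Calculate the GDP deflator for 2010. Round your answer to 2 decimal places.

137.72

Nominal GDP 2010 = 63.87·515 + 17.58·40 + 83.06·257 = 54942.67.
Real GDP 2010 (at 1999 prices) = 53.08·515 + 17.00·40 + 46.22·257 = 39894.74.
Deflator = Nominal/Real × 100 = 54942.67/39894.74 × 100 = 137.719.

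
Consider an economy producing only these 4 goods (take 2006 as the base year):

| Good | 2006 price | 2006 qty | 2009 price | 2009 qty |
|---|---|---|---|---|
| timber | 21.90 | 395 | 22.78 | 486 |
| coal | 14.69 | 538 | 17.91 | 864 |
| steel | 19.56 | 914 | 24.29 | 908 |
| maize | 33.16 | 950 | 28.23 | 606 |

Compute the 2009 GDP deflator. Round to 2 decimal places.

Nominal GDP 2009 = 22.78·486 + 17.91·864 + 24.29·908 + 28.23·606 = 65708.02.
Real GDP 2009 (at 2006 prices) = 21.90·486 + 14.69·864 + 19.56·908 + 33.16·606 = 61191.00.
Deflator = Nominal/Real × 100 = 65708.02/61191.00 × 100 = 107.382.

107.38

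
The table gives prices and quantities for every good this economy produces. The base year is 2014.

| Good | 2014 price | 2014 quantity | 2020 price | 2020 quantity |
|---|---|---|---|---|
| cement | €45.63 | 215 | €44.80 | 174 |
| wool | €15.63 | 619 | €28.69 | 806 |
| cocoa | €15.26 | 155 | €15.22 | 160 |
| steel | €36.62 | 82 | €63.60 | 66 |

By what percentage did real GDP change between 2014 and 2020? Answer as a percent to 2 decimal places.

2.18%

Real GDP 2014 = Nominal GDP 2014 = 45.63·215 + 15.63·619 + 15.26·155 + 36.62·82 = 24853.56.
Real GDP 2020 (at 2014 prices) = 45.63·174 + 15.63·806 + 15.26·160 + 36.62·66 = 25395.92.
Real growth = 25395.92/24853.56 − 1 = 0.0218.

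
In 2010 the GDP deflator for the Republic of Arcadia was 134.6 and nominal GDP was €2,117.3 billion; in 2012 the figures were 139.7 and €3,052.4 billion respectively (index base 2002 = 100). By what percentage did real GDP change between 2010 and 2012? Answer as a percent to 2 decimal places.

Real GDP 2010 = 2117.3 / 1.346 = 1573.03.
Real GDP 2012 = 3052.4 / 1.397 = 2184.97.
Real growth = 2184.97 / 1573.03 − 1 = 0.3890.

38.90%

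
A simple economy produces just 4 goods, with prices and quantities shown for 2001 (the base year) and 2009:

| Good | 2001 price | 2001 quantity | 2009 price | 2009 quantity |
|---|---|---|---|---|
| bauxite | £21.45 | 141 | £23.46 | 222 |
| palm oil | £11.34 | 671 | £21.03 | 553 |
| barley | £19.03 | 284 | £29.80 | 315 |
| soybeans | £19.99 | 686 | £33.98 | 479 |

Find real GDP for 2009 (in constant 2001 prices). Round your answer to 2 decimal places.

£26602.58

Real GDP 2009 = Σ (p_2001 × q_2009) = 21.45·222 + 11.34·553 + 19.03·315 + 19.99·479 = 26602.58.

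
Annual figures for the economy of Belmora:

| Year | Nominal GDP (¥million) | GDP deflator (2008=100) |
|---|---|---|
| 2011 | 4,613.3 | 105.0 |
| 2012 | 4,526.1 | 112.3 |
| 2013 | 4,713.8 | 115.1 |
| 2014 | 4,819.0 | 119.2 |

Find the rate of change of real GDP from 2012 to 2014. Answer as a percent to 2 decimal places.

0.31%

Real GDP 2012 = 4526.1/1.123 = 4030.37.
Real GDP 2014 = 4819.0/1.192 = 4042.79.
Change = 4042.79/4030.37 − 1 = 0.0031.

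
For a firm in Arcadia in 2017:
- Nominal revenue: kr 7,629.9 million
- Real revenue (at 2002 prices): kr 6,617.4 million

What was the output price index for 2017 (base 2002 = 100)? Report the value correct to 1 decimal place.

output price index = (Nominal / Real) × 100 = 7629.9 / 6617.4 × 100 = 115.30.

115.3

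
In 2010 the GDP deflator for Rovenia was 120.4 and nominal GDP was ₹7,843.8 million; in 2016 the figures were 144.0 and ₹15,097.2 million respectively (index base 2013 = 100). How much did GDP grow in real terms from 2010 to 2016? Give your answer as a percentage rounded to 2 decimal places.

60.93%

Deflate each year: 2010 → 7843.8/1.204 = 6514.78; 2016 → 15097.2/1.440 = 10484.17.
So real GDP changed by 10484.17/6514.78 − 1 = 0.6093, i.e. 60.93%.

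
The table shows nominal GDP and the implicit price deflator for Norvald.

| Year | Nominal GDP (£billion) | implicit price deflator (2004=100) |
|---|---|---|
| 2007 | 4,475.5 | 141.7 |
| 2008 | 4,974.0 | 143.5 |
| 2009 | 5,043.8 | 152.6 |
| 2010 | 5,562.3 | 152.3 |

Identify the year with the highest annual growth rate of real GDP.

2010

2008: real = 4974.0/1.435 = 3466.20; growth vs 2007 (3158.43) = 9.74%.
2009: real = 5043.8/1.526 = 3305.24; growth vs 2008 (3466.20) = -4.64%.
2010: real = 5562.3/1.523 = 3652.20; growth vs 2009 (3305.24) = 10.50%.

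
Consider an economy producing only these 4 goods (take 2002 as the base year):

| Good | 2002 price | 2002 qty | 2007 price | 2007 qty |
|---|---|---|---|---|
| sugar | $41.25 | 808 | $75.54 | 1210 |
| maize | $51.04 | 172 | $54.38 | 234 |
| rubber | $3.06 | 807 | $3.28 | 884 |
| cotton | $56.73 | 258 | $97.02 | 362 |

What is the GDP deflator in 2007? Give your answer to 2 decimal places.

167.04

Nominal GDP 2007 = 75.54·1210 + 54.38·234 + 3.28·884 + 97.02·362 = 142149.08.
Real GDP 2007 (at 2002 prices) = 41.25·1210 + 51.04·234 + 3.06·884 + 56.73·362 = 85097.16.
Deflator = Nominal/Real × 100 = 142149.08/85097.16 × 100 = 167.043.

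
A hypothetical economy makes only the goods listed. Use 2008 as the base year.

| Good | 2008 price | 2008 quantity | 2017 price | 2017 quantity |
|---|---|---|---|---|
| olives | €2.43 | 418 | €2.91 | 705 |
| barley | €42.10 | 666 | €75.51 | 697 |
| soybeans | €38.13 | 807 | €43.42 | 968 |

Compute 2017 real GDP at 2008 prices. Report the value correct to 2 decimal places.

Real GDP 2017 = Σ (p_2008 × q_2017) = 2.43·705 + 42.10·697 + 38.13·968 = 67966.69.

€67966.69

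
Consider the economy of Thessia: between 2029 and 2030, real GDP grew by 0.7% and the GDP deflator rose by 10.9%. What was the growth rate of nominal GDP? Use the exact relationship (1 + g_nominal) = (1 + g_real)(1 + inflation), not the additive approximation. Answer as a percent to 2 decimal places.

(1 + g_nom) = (1 + g_real)(1 + π) = 1.0070 × 1.1090 = 1.11676.

11.68%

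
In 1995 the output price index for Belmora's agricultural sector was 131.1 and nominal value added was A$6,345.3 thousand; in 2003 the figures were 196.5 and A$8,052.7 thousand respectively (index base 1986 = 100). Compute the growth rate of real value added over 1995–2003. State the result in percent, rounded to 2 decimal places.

Real value added 1995 = 6345.3 / 1.311 = 4840.05.
Real value added 2003 = 8052.7 / 1.965 = 4098.07.
Real growth = 4098.07 / 4840.05 − 1 = -0.1533.

-15.33%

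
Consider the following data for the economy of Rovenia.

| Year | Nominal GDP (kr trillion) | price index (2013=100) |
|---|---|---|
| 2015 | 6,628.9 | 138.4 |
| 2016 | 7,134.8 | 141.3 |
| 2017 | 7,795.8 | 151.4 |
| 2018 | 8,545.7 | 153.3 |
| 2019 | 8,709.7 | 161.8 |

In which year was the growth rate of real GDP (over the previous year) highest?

2016: real = 7134.8/1.413 = 5049.40; growth vs 2015 (4789.67) = 5.42%.
2017: real = 7795.8/1.514 = 5149.14; growth vs 2016 (5049.40) = 1.98%.
2018: real = 8545.7/1.533 = 5574.49; growth vs 2017 (5149.14) = 8.26%.
2019: real = 8709.7/1.618 = 5383.00; growth vs 2018 (5574.49) = -3.44%.

2018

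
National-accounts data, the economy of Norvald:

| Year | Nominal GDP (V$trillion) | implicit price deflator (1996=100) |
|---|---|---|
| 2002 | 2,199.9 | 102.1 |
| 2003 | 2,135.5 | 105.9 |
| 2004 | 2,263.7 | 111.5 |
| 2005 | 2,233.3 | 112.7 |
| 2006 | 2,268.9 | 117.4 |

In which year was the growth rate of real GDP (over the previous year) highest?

2003: real = 2135.5/1.059 = 2016.53; growth vs 2002 (2154.65) = -6.41%.
2004: real = 2263.7/1.115 = 2030.22; growth vs 2003 (2016.53) = 0.68%.
2005: real = 2233.3/1.127 = 1981.63; growth vs 2004 (2030.22) = -2.39%.
2006: real = 2268.9/1.174 = 1932.62; growth vs 2005 (1981.63) = -2.47%.

2004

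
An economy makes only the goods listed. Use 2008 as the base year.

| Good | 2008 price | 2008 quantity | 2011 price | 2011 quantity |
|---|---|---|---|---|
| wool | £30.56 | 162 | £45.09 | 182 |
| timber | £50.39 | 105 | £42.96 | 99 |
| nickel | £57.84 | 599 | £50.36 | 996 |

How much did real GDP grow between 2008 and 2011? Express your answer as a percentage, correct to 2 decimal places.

51.84%

Real GDP 2008 = Nominal GDP 2008 = 30.56·162 + 50.39·105 + 57.84·599 = 44887.83.
Real GDP 2011 (at 2008 prices) = 30.56·182 + 50.39·99 + 57.84·996 = 68159.17.
Real growth = 68159.17/44887.83 − 1 = 0.5184.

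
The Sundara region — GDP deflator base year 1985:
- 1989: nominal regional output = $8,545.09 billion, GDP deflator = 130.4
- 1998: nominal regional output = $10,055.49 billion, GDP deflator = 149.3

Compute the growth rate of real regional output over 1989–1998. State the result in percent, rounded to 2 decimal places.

Real regional output 1989 = 8545.09 / 1.304 = 6552.98.
Real regional output 1998 = 10055.49 / 1.493 = 6735.09.
Real growth = 6735.09 / 6552.98 − 1 = 0.0278.

2.78%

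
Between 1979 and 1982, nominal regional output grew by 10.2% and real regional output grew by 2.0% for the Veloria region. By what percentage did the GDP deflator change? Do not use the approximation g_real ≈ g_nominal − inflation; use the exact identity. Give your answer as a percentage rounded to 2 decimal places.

8.04%

(1 + g_nom) = (1 + g_real)(1 + π), so π = 1.1020 / 1.0200 − 1 = 0.08039.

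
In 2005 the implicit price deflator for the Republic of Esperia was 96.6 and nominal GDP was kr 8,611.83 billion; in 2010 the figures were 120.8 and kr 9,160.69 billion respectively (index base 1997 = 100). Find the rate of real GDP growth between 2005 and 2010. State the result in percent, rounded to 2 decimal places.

Real GDP 2005 = 8611.83 / 0.966 = 8914.94.
Real GDP 2010 = 9160.69 / 1.208 = 7583.35.
Real growth = 7583.35 / 8914.94 − 1 = -0.1494.

-14.94%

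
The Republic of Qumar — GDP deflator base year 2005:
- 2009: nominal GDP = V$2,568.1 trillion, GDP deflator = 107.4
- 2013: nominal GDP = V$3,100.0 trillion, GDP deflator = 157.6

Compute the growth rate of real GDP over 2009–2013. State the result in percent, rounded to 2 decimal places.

Real GDP 2009 = 2568.1 / 1.074 = 2391.15.
Real GDP 2013 = 3100.0 / 1.576 = 1967.01.
Real growth = 1967.01 / 2391.15 − 1 = -0.1774.

-17.74%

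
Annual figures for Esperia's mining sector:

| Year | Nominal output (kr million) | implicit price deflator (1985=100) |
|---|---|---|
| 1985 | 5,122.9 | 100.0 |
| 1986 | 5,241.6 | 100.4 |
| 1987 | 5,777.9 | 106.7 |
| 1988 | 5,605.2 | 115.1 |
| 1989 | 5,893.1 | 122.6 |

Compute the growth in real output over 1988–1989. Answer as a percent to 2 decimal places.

Real output 1988 = 5605.2/1.151 = 4869.85.
Real output 1989 = 5893.1/1.226 = 4806.77.
Change = 4806.77/4869.85 − 1 = -0.0130.

-1.30%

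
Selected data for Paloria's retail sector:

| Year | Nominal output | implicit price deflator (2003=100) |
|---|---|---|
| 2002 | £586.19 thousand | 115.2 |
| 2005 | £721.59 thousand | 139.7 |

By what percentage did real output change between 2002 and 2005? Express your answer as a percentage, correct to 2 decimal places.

Deflate each year: 2002 → 586.19/1.152 = 508.85; 2005 → 721.59/1.397 = 516.53.
So real output changed by 516.53/508.85 − 1 = 0.0151, i.e. 1.51%.

1.51%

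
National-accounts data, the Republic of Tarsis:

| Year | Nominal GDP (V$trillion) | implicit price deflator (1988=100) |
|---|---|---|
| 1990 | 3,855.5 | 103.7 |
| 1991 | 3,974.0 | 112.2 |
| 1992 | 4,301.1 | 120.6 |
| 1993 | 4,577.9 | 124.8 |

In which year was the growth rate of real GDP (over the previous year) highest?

1991: real = 3974.0/1.122 = 3541.89; growth vs 1990 (3717.94) = -4.74%.
1992: real = 4301.1/1.206 = 3566.42; growth vs 1991 (3541.89) = 0.69%.
1993: real = 4577.9/1.248 = 3668.19; growth vs 1992 (3566.42) = 2.85%.

1993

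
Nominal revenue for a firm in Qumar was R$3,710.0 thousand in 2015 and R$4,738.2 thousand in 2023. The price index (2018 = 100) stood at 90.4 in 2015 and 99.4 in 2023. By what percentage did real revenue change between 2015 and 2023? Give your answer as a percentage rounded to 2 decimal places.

Deflate each year: 2015 → 3710.0/0.904 = 4103.98; 2023 → 4738.2/0.994 = 4766.80.
So real revenue changed by 4766.80/4103.98 − 1 = 0.1615, i.e. 16.15%.

16.15%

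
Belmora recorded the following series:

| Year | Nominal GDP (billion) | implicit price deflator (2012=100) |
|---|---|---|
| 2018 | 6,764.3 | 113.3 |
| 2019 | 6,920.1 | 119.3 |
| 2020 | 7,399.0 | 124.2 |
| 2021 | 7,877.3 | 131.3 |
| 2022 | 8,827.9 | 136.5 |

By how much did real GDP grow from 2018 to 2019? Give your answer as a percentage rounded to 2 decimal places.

Real GDP 2018 = 6764.3/1.133 = 5970.26.
Real GDP 2019 = 6920.1/1.193 = 5800.59.
Change = 5800.59/5970.26 − 1 = -0.0284.

-2.84%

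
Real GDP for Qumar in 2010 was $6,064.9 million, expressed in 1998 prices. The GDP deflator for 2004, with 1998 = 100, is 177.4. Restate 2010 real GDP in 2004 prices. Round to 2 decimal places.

$10,759.13 million

Real GDP in 2004 prices = Real GDP in 1998 prices × (P_2004/P_1998) = 6064.9 × 1.774 = 10759.13.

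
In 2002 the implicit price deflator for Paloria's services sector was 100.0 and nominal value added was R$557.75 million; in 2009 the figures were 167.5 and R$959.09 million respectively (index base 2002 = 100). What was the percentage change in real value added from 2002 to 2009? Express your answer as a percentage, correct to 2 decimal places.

Real value added 2002 = 557.75 / 1.000 = 557.75.
Real value added 2009 = 959.09 / 1.675 = 572.59.
Real growth = 572.59 / 557.75 − 1 = 0.0266.

2.66%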